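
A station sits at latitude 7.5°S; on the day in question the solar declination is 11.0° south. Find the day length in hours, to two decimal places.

−tan φ tan δ = −(-0.1317)(-0.1944) = -0.0256; H_s = arccos(-0.0256) = 91.47°.
Day length = 2 H_s / 15° h⁻¹ = 182.94° / 15 = 12.196 h.

12.20 hours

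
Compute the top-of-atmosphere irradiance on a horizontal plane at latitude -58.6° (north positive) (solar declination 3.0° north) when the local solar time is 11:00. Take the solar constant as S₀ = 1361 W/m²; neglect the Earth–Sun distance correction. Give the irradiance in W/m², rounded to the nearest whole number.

623 W/m²

Hour angle H = 15° × (11 − 12) = -15.00°.
With φ = -58.6°, δ = 3.0°, H = -15.00°: sin φ sin δ = -0.0447, cos φ cos δ cos H = 0.5026, so cos θ_z = 0.4579.
Top-of-atmosphere irradiance = S₀ cos θ_z = 1361 × 0.4579 = 623.20 W/m².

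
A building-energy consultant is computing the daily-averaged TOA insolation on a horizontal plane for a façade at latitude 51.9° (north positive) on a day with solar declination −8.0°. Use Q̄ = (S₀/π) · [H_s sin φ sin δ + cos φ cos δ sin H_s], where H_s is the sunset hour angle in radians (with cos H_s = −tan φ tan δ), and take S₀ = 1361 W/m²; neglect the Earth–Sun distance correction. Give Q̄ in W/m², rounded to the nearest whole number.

194 W/m²

cos H_s = −tan(51.9°) · tan(-8.0°) = 0.1792, so H_s = arccos(0.1792) = 79.68°. In radians, H_s = 1.3907.
H_s sin φ sin δ = 1.3907 × 0.7869 × -0.1392 = -0.1523.
cos φ cos δ sin H_s = 0.6170 × 0.9903 × 0.9838 = 0.6011.
Q̄ = (1361/π) × (-0.1523 + 0.6011) = 433.22 × 0.4488 = 194.43 W/m².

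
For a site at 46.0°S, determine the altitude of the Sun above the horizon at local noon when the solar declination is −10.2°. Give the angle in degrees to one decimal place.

At local solar noon the hour angle is zero, so the elevation is 90° − |φ − δ| = 90° − |-46.0° − (-10.2°)| = 90° − 35.8° = 54.2°.

54.2°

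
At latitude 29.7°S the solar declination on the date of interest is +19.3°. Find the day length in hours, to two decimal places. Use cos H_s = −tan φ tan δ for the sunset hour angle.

The sunset hour angle satisfies cos H_s = −tan φ tan δ = 0.1997, giving H_s = 78.48°.
Day length = 2 H_s / 15° h⁻¹ = 156.96° / 15 = 10.464 h.

10.46 hours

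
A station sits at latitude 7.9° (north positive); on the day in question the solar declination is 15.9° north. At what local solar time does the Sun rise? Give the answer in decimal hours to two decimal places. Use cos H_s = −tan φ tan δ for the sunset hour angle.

−tan φ tan δ = −(0.1388)(0.2849) = -0.0395; H_s = arccos(-0.0395) = 92.26°.
Sunrise is at 12 − H_s/15 = 12 − 6.151 = 5.849 h local solar time.

5.85 h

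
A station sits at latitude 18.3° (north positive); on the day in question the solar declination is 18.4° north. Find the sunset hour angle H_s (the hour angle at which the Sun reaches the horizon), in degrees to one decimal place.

cos H_s = −tan(18.3°) · tan(18.4°) = -0.1100, so H_s = arccos(-0.1100) = 96.32°.

96.3°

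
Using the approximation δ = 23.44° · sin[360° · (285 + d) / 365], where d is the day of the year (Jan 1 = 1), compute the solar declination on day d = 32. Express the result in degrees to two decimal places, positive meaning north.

360 × (285 + 32) / 365 = 312.658°; sin(312.658°) = -0.7354.
δ = 23.44 × -0.7354 = -17.238° ≈ -17.24°.

-17.24°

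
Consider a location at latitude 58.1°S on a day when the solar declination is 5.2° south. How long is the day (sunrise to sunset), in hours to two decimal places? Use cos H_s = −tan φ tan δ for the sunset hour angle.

13.12 hours

cos H_s = −tan(-58.1°) · tan(-5.2°) = -0.1462, so H_s = arccos(-0.1462) = 98.41°.
Day length = 2 H_s / 15° h⁻¹ = 196.82° / 15 = 13.121 h.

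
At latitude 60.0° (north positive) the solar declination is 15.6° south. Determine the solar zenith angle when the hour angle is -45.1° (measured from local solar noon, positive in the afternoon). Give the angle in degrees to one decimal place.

With φ = 60.0°, δ = -15.6°, H = -45.10°: sin φ sin δ = -0.2329, cos φ cos δ cos H = 0.3399, so cos θ_z = 0.1070.
θ_z = arccos(0.1070) = 83.86°.

83.9°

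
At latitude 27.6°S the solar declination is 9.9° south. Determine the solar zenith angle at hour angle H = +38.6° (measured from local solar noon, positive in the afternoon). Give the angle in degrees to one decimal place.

cos θ_z = sin φ sin δ + cos φ cos δ cos H = (-0.4633)(-0.1719) + (0.8862)(0.9851)(0.7815) = 0.7619.
θ_z = arccos(0.7619) = 40.37°.

40.4°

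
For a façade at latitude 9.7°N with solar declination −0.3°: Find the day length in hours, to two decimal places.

−tan φ tan δ = −(0.1709)(-0.0052) = 0.0009; H_s = arccos(0.0009) = 89.95°.
Day length = 2 H_s / 15° h⁻¹ = 179.90° / 15 = 11.993 h.

11.99 hours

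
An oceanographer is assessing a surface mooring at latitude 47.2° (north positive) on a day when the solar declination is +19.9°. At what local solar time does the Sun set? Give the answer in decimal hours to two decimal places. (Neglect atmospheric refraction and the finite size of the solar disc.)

−tan φ tan δ = −(1.0799)(0.3620) = -0.3909; H_s = arccos(-0.3909) = 113.01°.
Sunset is at 12 + H_s/15 = 12 + 7.534 = 19.534 h local solar time.

19.53 h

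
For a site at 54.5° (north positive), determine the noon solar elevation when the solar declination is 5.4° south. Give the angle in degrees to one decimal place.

At local solar noon the hour angle is zero, so the elevation is 90° − |φ − δ| = 90° − |54.5° − (-5.4°)| = 90° − 59.9° = 30.1°.

30.1°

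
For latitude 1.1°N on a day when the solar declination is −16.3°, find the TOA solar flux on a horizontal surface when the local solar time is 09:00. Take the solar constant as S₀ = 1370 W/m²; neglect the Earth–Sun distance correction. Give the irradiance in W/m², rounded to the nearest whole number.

Hour angle H = 15° × (9 − 12) = -45.00°.
cos θ_z = sin(1.1°) sin(-16.3°) + cos(1.1°) cos(-16.3°) cos(-45.00°) = -0.0054 + 0.6786 = 0.6732.
Top-of-atmosphere irradiance = S₀ cos θ_z = 1370 × 0.6732 = 922.28 W/m².

922 W/m²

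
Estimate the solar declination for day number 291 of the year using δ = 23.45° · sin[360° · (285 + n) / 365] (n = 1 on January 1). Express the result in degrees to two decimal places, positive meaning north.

-11.05°

360 × (285 + 291) / 365 = 568.110°; sin(568.110°) = -0.4712.
δ = 23.45 × -0.4712 = -11.050° ≈ -11.05°.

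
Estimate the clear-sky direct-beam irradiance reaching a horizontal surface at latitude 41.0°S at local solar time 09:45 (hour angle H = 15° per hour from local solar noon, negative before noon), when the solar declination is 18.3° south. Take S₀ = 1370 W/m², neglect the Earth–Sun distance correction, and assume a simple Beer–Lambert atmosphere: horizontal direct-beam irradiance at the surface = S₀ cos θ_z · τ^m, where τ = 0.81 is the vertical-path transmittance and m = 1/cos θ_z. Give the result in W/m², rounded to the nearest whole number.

Hour angle H = 15° × (9.75 − 12) = -33.75°.
cos θ_z = sin φ sin δ + cos φ cos δ cos H = (-0.6561)(-0.3140) + (0.7547)(0.9494)(0.8315) = 0.8018.
Air mass m = 1/cos θ_z = 1/0.8018 = 1.247; τ^m = 0.81^1.247 = 0.7689.
Surface direct beam = 1370 × 0.8018 × 0.7689 = 844.61 W/m².

845 W/m²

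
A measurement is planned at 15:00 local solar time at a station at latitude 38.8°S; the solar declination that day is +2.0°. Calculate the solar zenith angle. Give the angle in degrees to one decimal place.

Hour angle H = 15° × (15 − 12) = 45.00°.
cos θ_z = sin φ sin δ + cos φ cos δ cos H = (-0.6266)(0.0349) + (0.7793)(0.9994)(0.7071) = 0.5288.
θ_z = arccos(0.5288) = 58.08°.

58.1°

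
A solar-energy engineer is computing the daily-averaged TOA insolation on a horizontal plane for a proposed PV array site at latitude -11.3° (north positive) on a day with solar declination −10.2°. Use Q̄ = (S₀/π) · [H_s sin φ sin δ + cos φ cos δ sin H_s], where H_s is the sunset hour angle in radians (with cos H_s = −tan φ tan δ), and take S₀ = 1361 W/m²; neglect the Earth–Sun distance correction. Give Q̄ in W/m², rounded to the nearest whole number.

442 W/m²

−tan φ tan δ = −(-0.1998)(-0.1799) = -0.0359; H_s = arccos(-0.0359) = 92.06°. In radians, H_s = 1.6068.
H_s sin φ sin δ = 1.6068 × -0.1959 × -0.1771 = 0.0557.
cos φ cos δ sin H_s = 0.9806 × 0.9842 × 0.9994 = 0.9645.
Q̄ = (1361/π) × (0.0557 + 0.9645) = 433.22 × 1.0202 = 441.97 W/m².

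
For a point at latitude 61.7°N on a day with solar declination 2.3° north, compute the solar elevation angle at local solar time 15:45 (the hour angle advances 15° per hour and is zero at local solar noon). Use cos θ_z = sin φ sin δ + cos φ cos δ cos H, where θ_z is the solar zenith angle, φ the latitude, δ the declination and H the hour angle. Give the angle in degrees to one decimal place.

17.4°

Hour angle H = 15° × (15.75 − 12) = 56.25°.
With φ = 61.7°, δ = 2.3°, H = 56.25°: sin φ sin δ = 0.0353, cos φ cos δ cos H = 0.2632, so cos θ_z = 0.2985.
θ_z = arccos(0.2985) = 72.63°, so the elevation is 90° − 72.63° = 17.37°.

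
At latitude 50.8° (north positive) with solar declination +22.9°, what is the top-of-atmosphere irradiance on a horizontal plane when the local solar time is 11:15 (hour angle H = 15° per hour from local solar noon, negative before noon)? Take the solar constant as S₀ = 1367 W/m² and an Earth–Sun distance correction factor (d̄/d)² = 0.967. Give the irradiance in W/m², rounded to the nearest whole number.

1153 W/m²

Hour angle H = 15° × (11.25 − 12) = -11.25°.
With φ = 50.8°, δ = 22.9°, H = -11.25°: sin φ sin δ = 0.3015, cos φ cos δ cos H = 0.5710, so cos θ_z = 0.8725.
Top-of-atmosphere irradiance = S₀ (d̄/d)² cos θ_z = 1367 × 0.967 × 0.8725 = 1153.35 W/m².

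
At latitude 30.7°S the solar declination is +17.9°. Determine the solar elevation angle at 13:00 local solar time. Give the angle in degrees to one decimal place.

Hour angle H = 15° × (13 − 12) = 15.00°.
cos θ_z = sin φ sin δ + cos φ cos δ cos H = (-0.5105)(0.3074) + (0.8599)(0.9516)(0.9659) = 0.6334.
θ_z = arccos(0.6334) = 50.70°, so the elevation is 90° − 50.70° = 39.30°.

39.3°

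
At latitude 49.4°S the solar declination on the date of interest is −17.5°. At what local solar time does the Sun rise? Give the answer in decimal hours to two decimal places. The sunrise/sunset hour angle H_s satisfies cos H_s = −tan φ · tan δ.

−tan φ tan δ = −(-1.1667)(-0.3153) = -0.3679; H_s = arccos(-0.3679) = 111.59°.
Sunrise is at 12 − H_s/15 = 12 − 7.439 = 4.561 h local solar time.

4.56 h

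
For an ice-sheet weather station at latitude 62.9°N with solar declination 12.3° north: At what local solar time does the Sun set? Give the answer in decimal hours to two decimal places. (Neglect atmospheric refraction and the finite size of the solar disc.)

19.68 h

−tan φ tan δ = −(1.9542)(0.2180) = -0.4260; H_s = arccos(-0.4260) = 115.21°.
Sunset is at 12 + H_s/15 = 12 + 7.681 = 19.681 h local solar time.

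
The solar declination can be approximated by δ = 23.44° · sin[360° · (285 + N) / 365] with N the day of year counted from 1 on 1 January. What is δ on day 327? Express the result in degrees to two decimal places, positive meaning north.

-21.00°

360 × (285 + 327) / 365 = 603.616°; sin(603.616°) = -0.8958.
δ = 23.44 × -0.8958 = -20.998° ≈ -21.00°.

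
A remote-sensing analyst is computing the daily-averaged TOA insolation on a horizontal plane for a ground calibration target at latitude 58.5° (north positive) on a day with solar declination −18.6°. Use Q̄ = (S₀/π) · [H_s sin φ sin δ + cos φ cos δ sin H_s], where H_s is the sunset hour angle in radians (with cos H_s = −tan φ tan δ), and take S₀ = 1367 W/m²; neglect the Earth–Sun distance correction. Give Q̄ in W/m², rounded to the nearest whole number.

cos H_s = −tan(58.5°) · tan(-18.6°) = 0.5492, so H_s = arccos(0.5492) = 56.69°. In radians, H_s = 0.9894.
H_s sin φ sin δ = 0.9894 × 0.8526 × -0.3190 = -0.2691.
cos φ cos δ sin H_s = 0.5225 × 0.9478 × 0.8357 = 0.4139.
Q̄ = (1367/π) × (-0.2691 + 0.4139) = 435.13 × 0.1448 = 63.01 W/m².

63 W/m²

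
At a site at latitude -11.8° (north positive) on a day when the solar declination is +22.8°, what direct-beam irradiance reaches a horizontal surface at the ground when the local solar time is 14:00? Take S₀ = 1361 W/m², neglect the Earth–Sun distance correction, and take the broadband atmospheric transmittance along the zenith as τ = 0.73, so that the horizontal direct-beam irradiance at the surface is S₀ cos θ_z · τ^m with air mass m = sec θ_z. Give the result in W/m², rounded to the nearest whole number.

611 W/m²

Hour angle H = 15° × (14 − 12) = 30.00°.
cos θ_z = sin φ sin δ + cos φ cos δ cos H = (-0.2045)(0.3875) + (0.9789)(0.9219)(0.8660) = 0.7023.
Air mass m = 1/cos θ_z = 1/0.7023 = 1.424; τ^m = 0.73^1.424 = 0.6388.
Surface direct beam = 1361 × 0.7023 × 0.6388 = 610.58 W/m².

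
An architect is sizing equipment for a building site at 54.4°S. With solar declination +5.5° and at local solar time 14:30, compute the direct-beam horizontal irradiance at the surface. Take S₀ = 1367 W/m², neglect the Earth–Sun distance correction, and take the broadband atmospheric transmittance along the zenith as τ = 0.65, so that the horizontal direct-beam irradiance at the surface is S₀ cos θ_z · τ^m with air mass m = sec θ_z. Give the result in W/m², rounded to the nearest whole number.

Hour angle H = 15° × (14.5 − 12) = 37.50°.
With φ = -54.4°, δ = 5.5°, H = 37.50°: sin φ sin δ = -0.0779, cos φ cos δ cos H = 0.4597, so cos θ_z = 0.3818.
Air mass m = 1/cos θ_z = 1/0.3818 = 2.619; τ^m = 0.65^2.619 = 0.3236.
Surface direct beam = 1367 × 0.3818 × 0.3236 = 168.89 W/m².

169 W/m²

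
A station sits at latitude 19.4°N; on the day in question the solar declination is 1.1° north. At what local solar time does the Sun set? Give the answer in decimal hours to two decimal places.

−tan φ tan δ = −(0.3522)(0.0192) = -0.0068; H_s = arccos(-0.0068) = 90.39°.
Sunset is at 12 + H_s/15 = 12 + 6.026 = 18.026 h local solar time.

18.03 h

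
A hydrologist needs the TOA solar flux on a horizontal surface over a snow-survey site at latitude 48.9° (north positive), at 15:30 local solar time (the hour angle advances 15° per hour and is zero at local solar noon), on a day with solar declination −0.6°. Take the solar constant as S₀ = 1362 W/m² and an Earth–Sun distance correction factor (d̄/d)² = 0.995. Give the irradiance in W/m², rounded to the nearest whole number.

532 W/m²

Hour angle H = 15° × (15.5 − 12) = 52.50°.
cos θ_z = sin(48.9°) sin(-0.6°) + cos(48.9°) cos(-0.6°) cos(52.50°) = -0.0079 + 0.4002 = 0.3923.
Top-of-atmosphere irradiance = S₀ (d̄/d)² cos θ_z = 1362 × 0.995 × 0.3923 = 531.64 W/m².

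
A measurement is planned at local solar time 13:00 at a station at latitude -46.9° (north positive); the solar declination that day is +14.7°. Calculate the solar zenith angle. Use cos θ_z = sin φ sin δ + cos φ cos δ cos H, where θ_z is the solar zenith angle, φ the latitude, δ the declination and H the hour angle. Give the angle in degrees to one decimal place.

Hour angle H = 15° × (13 − 12) = 15.00°.
cos θ_z = sin φ sin δ + cos φ cos δ cos H = (-0.7302)(0.2538) + (0.6833)(0.9673)(0.9659) = 0.4531.
θ_z = arccos(0.4531) = 63.06°.

63.1°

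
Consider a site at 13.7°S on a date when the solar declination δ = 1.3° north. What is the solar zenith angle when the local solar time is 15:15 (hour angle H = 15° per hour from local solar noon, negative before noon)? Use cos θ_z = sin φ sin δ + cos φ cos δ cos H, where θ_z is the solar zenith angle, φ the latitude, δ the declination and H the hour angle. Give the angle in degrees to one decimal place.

Hour angle H = 15° × (15.25 − 12) = 48.75°.
cos θ_z = sin(-13.7°) sin(1.3°) + cos(-13.7°) cos(1.3°) cos(48.75°) = -0.0054 + 0.6404 = 0.6350.
θ_z = arccos(0.6350) = 50.58°.

50.6°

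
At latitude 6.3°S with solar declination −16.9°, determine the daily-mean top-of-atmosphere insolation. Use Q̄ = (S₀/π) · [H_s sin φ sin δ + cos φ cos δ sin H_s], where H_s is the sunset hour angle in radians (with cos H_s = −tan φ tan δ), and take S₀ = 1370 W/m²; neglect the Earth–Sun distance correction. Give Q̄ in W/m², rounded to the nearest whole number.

437 W/m²

cos H_s = −tan(-6.3°) · tan(-16.9°) = -0.0335, so H_s = arccos(-0.0335) = 91.92°. In radians, H_s = 1.6043.
H_s sin φ sin δ = 1.6043 × -0.1097 × -0.2907 = 0.0512.
cos φ cos δ sin H_s = 0.9940 × 0.9568 × 0.9994 = 0.9505.
Q̄ = (1370/π) × (0.0512 + 0.9505) = 436.08 × 1.0017 = 436.82 W/m².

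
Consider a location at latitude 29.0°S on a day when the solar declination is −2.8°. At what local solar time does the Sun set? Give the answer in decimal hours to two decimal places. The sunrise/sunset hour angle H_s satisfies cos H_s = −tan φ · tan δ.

cos H_s = −tan(-29.0°) · tan(-2.8°) = -0.0271, so H_s = arccos(-0.0271) = 91.55°.
Sunset is at 12 + H_s/15 = 12 + 6.103 = 18.103 h local solar time.

18.10 h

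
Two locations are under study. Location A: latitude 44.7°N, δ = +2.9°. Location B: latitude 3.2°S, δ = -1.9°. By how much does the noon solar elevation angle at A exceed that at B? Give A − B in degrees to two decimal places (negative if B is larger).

-40.50°

A: 90° − |44.7 − (2.9)| = 48.20°.
B: 90° − |-3.2 − (-1.9)| = 88.70°.
A − B = 48.20 − 88.70 = -40.50°.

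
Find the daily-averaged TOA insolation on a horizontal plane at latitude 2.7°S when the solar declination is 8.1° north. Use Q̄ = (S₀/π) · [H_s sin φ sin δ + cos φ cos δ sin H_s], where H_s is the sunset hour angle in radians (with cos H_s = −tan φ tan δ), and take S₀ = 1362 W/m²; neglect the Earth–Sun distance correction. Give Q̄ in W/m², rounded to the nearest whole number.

424 W/m²

The sunset hour angle satisfies cos H_s = −tan φ tan δ = 0.0067, giving H_s = 89.62°. In radians, H_s = 1.5642.
H_s sin φ sin δ = 1.5642 × -0.0471 × 0.1409 = -0.0104.
cos φ cos δ sin H_s = 0.9989 × 0.9900 × 1.0000 = 0.9889.
Q̄ = (1362/π) × (-0.0104 + 0.9889) = 433.54 × 0.9785 = 424.22 W/m².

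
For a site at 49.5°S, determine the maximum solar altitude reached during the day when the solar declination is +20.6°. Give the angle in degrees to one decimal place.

19.9°

At local solar noon the hour angle is zero, so the elevation is 90° − |φ − δ| = 90° − |-49.5° − (20.6°)| = 90° − 70.1° = 19.9°.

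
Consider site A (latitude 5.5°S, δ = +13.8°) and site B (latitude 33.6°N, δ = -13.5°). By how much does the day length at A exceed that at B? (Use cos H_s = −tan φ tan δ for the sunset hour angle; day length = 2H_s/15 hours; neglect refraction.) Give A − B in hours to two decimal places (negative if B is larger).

+1.04 h

A: H_s = arccos(−tan -5.5° · tan 13.8°) = 88.64°, so 2H_s/15 = 11.8187 h.
B: H_s = arccos(−tan 33.6° · tan -13.5°) = 80.82°, so 2H_s/15 = 10.7760 h.
A − B = 11.8187 − 10.7760 = 1.0427 h.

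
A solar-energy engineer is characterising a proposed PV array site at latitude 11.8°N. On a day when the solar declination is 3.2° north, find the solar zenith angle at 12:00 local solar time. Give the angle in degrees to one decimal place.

Hour angle H = 15° × (12 − 12) = 0.00°.
cos θ_z = sin φ sin δ + cos φ cos δ cos H = (0.2045)(0.0558) + (0.9789)(0.9984)(1.0000) = 0.9887.
θ_z = arccos(0.9887) = 8.62°.

8.6°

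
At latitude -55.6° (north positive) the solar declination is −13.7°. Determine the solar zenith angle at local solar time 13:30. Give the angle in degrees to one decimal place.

45.4°

Hour angle H = 15° × (13.5 − 12) = 22.50°.
cos θ_z = sin(-55.6°) sin(-13.7°) + cos(-55.6°) cos(-13.7°) cos(22.50°) = 0.1954 + 0.5071 = 0.7025.
θ_z = arccos(0.7025) = 45.37°.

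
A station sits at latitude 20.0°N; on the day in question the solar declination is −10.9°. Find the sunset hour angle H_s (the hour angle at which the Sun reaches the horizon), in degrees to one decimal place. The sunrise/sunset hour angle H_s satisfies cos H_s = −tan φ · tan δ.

86.0°

cos H_s = −tan(20.0°) · tan(-10.9°) = 0.0701, so H_s = arccos(0.0701) = 85.98°.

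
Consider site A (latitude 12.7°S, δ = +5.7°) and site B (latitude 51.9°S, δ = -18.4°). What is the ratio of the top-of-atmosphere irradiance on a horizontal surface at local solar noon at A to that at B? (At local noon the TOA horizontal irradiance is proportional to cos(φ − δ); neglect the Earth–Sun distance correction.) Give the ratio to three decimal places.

A: cos θ_z = cos(-12.7° − (5.7°)) = 0.9489.
B: cos θ_z = cos(-51.9° − (-18.4°)) = 0.8339.
Ratio A/B = 0.9489 / 0.8339 = 1.1379.

1.138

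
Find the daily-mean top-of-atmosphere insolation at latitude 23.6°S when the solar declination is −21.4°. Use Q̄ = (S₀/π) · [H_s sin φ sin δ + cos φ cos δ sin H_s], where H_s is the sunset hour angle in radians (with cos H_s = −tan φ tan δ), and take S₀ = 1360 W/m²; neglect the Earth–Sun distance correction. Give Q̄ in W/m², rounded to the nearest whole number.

474 W/m²

The sunset hour angle satisfies cos H_s = −tan φ tan δ = -0.1712, giving H_s = 99.86°. In radians, H_s = 1.7429.
H_s sin φ sin δ = 1.7429 × -0.4003 × -0.3649 = 0.2546.
cos φ cos δ sin H_s = 0.9164 × 0.9311 × 0.9852 = 0.8406.
Q̄ = (1360/π) × (0.2546 + 0.8406) = 432.90 × 1.0952 = 474.11 W/m².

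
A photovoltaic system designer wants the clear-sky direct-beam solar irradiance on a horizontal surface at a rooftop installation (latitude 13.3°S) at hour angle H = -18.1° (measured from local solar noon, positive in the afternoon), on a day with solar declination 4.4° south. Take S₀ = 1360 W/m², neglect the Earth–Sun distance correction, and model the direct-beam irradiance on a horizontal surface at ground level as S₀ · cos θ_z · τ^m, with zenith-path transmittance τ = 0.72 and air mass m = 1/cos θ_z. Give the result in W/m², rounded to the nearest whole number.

With φ = -13.3°, δ = -4.4°, H = -18.10°: sin φ sin δ = 0.0176, cos φ cos δ cos H = 0.9223, so cos θ_z = 0.9399.
Air mass m = 1/cos θ_z = 1/0.9399 = 1.064; τ^m = 0.72^1.064 = 0.7050.
Surface direct beam = 1360 × 0.9399 × 0.7050 = 901.18 W/m².

901 W/m²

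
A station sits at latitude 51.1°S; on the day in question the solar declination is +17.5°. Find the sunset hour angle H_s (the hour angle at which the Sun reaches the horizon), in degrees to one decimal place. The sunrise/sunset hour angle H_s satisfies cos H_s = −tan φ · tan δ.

67.0°

The sunset hour angle satisfies cos H_s = −tan φ tan δ = 0.3908, giving H_s = 67.00°.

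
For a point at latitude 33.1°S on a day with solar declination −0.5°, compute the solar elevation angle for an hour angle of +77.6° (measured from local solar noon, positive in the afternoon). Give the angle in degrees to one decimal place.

10.6°

With φ = -33.1°, δ = -0.5°, H = 77.60°: sin φ sin δ = 0.0048, cos φ cos δ cos H = 0.1799, so cos θ_z = 0.1847.
θ_z = arccos(0.1847) = 79.36°, so the elevation is 90° − 79.36° = 10.64°.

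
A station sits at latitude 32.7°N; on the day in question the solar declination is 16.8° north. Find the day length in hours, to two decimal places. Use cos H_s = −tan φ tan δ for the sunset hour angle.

−tan φ tan δ = −(0.6420)(0.3019) = -0.1938; H_s = arccos(-0.1938) = 101.17°.
Day length = 2 H_s / 15° h⁻¹ = 202.34° / 15 = 13.489 h.

13.49 hours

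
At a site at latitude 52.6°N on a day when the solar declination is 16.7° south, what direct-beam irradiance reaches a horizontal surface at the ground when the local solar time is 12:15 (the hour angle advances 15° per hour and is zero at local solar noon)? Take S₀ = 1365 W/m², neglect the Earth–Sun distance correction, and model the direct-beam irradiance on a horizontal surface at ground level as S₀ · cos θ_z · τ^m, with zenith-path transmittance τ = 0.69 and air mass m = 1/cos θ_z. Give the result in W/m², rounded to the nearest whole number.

168 W/m²

Hour angle H = 15° × (12.25 − 12) = 3.75°.
cos θ_z = sin(52.6°) sin(-16.7°) + cos(52.6°) cos(-16.7°) cos(3.75°) = -0.2283 + 0.5805 = 0.3522.
Air mass m = 1/cos θ_z = 1/0.3522 = 2.839; τ^m = 0.69^2.839 = 0.3487.
Surface direct beam = 1365 × 0.3522 × 0.3487 = 167.64 W/m².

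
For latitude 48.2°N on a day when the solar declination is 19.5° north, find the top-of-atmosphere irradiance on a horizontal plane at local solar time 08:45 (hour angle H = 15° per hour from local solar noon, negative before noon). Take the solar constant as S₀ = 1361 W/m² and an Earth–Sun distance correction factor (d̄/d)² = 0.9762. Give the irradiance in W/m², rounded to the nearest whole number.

881 W/m²

Hour angle H = 15° × (8.75 − 12) = -48.75°.
cos θ_z = sin(48.2°) sin(19.5°) + cos(48.2°) cos(19.5°) cos(-48.75°) = 0.2488 + 0.4143 = 0.6631.
Top-of-atmosphere irradiance = S₀ (d̄/d)² cos θ_z = 1361 × 0.9762 × 0.6631 = 881.00 W/m².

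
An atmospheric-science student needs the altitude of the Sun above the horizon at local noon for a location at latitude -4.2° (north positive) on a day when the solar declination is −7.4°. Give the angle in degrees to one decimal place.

86.8°

At local solar noon the hour angle is zero, so the elevation is 90° − |φ − δ| = 90° − |-4.2° − (-7.4°)| = 90° − 3.2° = 86.8°.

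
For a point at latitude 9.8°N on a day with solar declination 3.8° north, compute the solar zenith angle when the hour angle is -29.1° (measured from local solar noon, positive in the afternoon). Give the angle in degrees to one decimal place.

cos θ_z = sin(9.8°) sin(3.8°) + cos(9.8°) cos(3.8°) cos(-29.10°) = 0.0113 + 0.8591 = 0.8704.
θ_z = arccos(0.8704) = 29.49°.

29.5°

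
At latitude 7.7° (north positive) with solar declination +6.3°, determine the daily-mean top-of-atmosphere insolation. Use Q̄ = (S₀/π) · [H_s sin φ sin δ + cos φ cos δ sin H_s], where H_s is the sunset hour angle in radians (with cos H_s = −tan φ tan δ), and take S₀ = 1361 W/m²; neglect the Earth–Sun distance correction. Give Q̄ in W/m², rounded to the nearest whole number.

−tan φ tan δ = −(0.1352)(0.1104) = -0.0149; H_s = arccos(-0.0149) = 90.85°. In radians, H_s = 1.5856.
H_s sin φ sin δ = 1.5856 × 0.1340 × 0.1097 = 0.0233.
cos φ cos δ sin H_s = 0.9910 × 0.9940 × 0.9999 = 0.9850.
Q̄ = (1361/π) × (0.0233 + 0.9850) = 433.22 × 1.0083 = 436.82 W/m².

437 W/m²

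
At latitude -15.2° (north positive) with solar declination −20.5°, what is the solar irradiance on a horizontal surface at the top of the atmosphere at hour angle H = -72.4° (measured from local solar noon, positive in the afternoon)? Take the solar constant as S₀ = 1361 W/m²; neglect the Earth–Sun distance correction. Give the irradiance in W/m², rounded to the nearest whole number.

497 W/m²

cos θ_z = sin(-15.2°) sin(-20.5°) + cos(-15.2°) cos(-20.5°) cos(-72.40°) = 0.0918 + 0.2733 = 0.3651.
Top-of-atmosphere irradiance = S₀ cos θ_z = 1361 × 0.3651 = 496.90 W/m².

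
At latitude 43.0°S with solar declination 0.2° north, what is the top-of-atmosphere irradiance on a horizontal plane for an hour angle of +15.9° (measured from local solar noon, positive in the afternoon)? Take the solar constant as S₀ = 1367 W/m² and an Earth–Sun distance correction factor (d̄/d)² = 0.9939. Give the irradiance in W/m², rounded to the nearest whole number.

952 W/m²

cos θ_z = sin φ sin δ + cos φ cos δ cos H = (-0.6820)(0.0035) + (0.7314)(1.0000)(0.9617) = 0.7010.
Top-of-atmosphere irradiance = S₀ (d̄/d)² cos θ_z = 1367 × 0.9939 × 0.7010 = 952.42 W/m².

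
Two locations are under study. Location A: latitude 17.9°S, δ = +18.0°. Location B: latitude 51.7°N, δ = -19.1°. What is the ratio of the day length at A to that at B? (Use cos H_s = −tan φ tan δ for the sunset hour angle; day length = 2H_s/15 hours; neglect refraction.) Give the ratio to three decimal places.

1.312

A: H_s = arccos(−tan -17.9° · tan 18.0°) = 83.98°, so 2H_s/15 = 11.1973 h.
B: H_s = arccos(−tan 51.7° · tan -19.1°) = 63.99°, so 2H_s/15 = 8.5320 h.
Ratio A/B = 11.1973 / 8.5320 = 1.3124.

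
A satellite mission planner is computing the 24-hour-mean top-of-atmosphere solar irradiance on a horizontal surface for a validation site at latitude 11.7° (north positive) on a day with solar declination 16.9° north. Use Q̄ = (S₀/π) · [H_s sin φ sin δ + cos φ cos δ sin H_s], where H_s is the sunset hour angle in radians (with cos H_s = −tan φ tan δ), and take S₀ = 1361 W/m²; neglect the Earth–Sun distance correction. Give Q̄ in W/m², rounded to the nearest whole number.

447 W/m²

−tan φ tan δ = −(0.2071)(0.3038) = -0.0629; H_s = arccos(-0.0629) = 93.61°. In radians, H_s = 1.6338.
H_s sin φ sin δ = 1.6338 × 0.2028 × 0.2907 = 0.0963.
cos φ cos δ sin H_s = 0.9792 × 0.9568 × 0.9980 = 0.9350.
Q̄ = (1361/π) × (0.0963 + 0.9350) = 433.22 × 1.0313 = 446.78 W/m².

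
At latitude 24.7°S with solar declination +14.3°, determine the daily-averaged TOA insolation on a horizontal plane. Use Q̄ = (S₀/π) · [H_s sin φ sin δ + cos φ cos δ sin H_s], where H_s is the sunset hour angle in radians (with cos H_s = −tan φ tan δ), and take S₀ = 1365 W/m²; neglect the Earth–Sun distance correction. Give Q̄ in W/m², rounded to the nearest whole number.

315 W/m²

cos H_s = −tan(-24.7°) · tan(14.3°) = 0.1172, so H_s = arccos(0.1172) = 83.27°. In radians, H_s = 1.4533.
H_s sin φ sin δ = 1.4533 × -0.4179 × 0.2470 = -0.1500.
cos φ cos δ sin H_s = 0.9085 × 0.9690 × 0.9931 = 0.8743.
Q̄ = (1365/π) × (-0.1500 + 0.8743) = 434.49 × 0.7243 = 314.70 W/m².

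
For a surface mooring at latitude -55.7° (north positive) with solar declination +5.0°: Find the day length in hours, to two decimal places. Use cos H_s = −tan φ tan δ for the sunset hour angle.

The sunset hour angle satisfies cos H_s = −tan φ tan δ = 0.1283, giving H_s = 82.63°.
Day length = 2 H_s / 15° h⁻¹ = 165.26° / 15 = 11.017 h.

11.02 hours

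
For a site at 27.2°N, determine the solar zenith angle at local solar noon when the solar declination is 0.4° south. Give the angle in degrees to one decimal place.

27.6°

At local solar noon the hour angle is zero, so the zenith angle is |φ − δ| = |27.2° − (-0.4°)| = 27.6°.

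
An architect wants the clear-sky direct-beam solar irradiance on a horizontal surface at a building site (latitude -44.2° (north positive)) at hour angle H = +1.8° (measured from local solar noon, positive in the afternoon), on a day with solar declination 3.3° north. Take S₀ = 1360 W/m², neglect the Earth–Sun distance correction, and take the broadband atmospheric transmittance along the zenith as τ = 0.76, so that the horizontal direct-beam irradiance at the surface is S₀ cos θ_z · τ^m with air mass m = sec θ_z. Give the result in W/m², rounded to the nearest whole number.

612 W/m²

cos θ_z = sin(-44.2°) sin(3.3°) + cos(-44.2°) cos(3.3°) cos(1.80°) = -0.0401 + 0.7154 = 0.6753.
Air mass m = 1/cos θ_z = 1/0.6753 = 1.481; τ^m = 0.76^1.481 = 0.6660.
Surface direct beam = 1360 × 0.6753 × 0.6660 = 611.66 W/m².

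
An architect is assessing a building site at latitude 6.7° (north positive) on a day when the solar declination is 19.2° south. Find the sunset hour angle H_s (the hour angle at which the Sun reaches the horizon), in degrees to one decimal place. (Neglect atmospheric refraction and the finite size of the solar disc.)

cos H_s = −tan(6.7°) · tan(-19.2°) = 0.0409, so H_s = arccos(0.0409) = 87.66°.

87.7°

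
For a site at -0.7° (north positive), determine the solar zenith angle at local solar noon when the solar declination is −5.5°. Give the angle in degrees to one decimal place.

At local solar noon the hour angle is zero, so the zenith angle is |φ − δ| = |-0.7° − (-5.5°)| = 4.8°.

4.8°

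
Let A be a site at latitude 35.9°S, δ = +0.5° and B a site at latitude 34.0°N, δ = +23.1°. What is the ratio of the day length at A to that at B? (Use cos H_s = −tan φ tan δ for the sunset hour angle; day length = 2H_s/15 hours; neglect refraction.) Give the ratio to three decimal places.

0.840

A: H_s = arccos(−tan -35.9° · tan 0.5°) = 89.64°, so 2H_s/15 = 11.9520 h.
B: H_s = arccos(−tan 34.0° · tan 23.1°) = 106.72°, so 2H_s/15 = 14.2293 h.
Ratio A/B = 11.9520 / 14.2293 = 0.8400.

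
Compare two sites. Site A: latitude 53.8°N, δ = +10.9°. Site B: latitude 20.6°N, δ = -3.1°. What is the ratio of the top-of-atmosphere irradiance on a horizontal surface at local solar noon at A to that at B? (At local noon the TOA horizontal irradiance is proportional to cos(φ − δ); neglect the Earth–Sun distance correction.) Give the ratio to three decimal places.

A: cos θ_z = cos(53.8° − (10.9°)) = 0.7325.
B: cos θ_z = cos(20.6° − (-3.1°)) = 0.9157.
Ratio A/B = 0.7325 / 0.9157 = 0.7999.

0.800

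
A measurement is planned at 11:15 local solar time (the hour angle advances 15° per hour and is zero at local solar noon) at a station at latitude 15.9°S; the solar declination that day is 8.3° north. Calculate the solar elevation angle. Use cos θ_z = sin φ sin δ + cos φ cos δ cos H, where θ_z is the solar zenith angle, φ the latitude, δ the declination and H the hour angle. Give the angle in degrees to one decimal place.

63.4°

Hour angle H = 15° × (11.25 − 12) = -11.25°.
With φ = -15.9°, δ = 8.3°, H = -11.25°: sin φ sin δ = -0.0395, cos φ cos δ cos H = 0.9334, so cos θ_z = 0.8939.
θ_z = arccos(0.8939) = 26.63°, so the elevation is 90° − 26.63° = 63.37°.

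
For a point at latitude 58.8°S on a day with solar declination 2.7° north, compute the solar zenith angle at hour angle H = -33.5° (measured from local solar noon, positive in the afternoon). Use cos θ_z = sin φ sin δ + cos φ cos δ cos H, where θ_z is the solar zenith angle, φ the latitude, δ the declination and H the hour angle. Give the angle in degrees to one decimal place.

67.0°

cos θ_z = sin(-58.8°) sin(2.7°) + cos(-58.8°) cos(2.7°) cos(-33.50°) = -0.0403 + 0.4315 = 0.3912.
θ_z = arccos(0.3912) = 66.97°.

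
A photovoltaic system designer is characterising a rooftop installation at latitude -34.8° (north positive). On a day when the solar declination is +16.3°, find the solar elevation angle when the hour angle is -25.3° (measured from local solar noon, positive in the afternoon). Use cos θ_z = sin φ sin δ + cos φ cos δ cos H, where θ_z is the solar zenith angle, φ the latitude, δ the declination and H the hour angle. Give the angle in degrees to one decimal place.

33.5°

cos θ_z = sin φ sin δ + cos φ cos δ cos H = (-0.5707)(0.2807) + (0.8211)(0.9598)(0.9041) = 0.5523.
θ_z = arccos(0.5523) = 56.48°, so the elevation is 90° − 56.48° = 33.52°.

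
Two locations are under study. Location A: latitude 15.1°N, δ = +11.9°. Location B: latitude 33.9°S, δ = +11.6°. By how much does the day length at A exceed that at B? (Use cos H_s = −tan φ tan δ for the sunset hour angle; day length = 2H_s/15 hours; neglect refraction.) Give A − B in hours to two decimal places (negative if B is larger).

A: H_s = arccos(−tan 15.1° · tan 11.9°) = 93.26°, so 2H_s/15 = 12.4347 h.
B: H_s = arccos(−tan -33.9° · tan 11.6°) = 82.07°, so 2H_s/15 = 10.9427 h.
A − B = 12.4347 − 10.9427 = 1.4920 h.

+1.49 h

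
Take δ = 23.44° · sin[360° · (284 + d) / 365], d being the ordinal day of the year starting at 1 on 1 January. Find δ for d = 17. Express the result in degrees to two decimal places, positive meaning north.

360 × (284 + 17) / 365 = 296.877°; sin(296.877°) = -0.8920.
δ = 23.44 × -0.8920 = -20.908° ≈ -20.91°.

-20.91°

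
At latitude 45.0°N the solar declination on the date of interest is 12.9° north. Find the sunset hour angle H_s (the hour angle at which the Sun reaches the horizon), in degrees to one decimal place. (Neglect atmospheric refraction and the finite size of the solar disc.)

−tan φ tan δ = −(1.0000)(0.2290) = -0.2290; H_s = arccos(-0.2290) = 103.24°.

103.2°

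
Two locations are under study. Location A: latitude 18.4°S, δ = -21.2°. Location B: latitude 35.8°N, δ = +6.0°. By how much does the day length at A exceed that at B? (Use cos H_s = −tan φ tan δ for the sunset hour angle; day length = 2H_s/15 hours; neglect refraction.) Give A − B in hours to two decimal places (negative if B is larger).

+0.41 h

A: H_s = arccos(−tan -18.4° · tan -21.2°) = 97.41°, so 2H_s/15 = 12.9880 h.
B: H_s = arccos(−tan 35.8° · tan 6.0°) = 94.35°, so 2H_s/15 = 12.5800 h.
A − B = 12.9880 − 12.5800 = 0.4080 h.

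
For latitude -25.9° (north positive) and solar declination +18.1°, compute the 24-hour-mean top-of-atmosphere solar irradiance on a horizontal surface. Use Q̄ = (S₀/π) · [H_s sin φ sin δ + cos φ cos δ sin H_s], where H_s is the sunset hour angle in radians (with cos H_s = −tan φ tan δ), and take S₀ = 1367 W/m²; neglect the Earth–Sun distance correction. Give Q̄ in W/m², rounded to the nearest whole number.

284 W/m²

The sunset hour angle satisfies cos H_s = −tan φ tan δ = 0.1587, giving H_s = 80.87°. In radians, H_s = 1.4114.
H_s sin φ sin δ = 1.4114 × -0.4368 × 0.3107 = -0.1915.
cos φ cos δ sin H_s = 0.8996 × 0.9505 × 0.9873 = 0.8442.
Q̄ = (1367/π) × (-0.1915 + 0.8442) = 435.13 × 0.6527 = 284.01 W/m².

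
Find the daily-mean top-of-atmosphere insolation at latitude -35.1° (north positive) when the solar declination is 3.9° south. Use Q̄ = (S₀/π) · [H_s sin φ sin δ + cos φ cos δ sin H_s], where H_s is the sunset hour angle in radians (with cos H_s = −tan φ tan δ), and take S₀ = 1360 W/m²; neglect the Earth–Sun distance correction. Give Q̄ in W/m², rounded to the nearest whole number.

The sunset hour angle satisfies cos H_s = −tan φ tan δ = -0.0479, giving H_s = 92.75°. In radians, H_s = 1.6188.
H_s sin φ sin δ = 1.6188 × -0.5750 × -0.0680 = 0.0633.
cos φ cos δ sin H_s = 0.8181 × 0.9977 × 0.9988 = 0.8152.
Q̄ = (1360/π) × (0.0633 + 0.8152) = 432.90 × 0.8785 = 380.30 W/m².

380 W/m²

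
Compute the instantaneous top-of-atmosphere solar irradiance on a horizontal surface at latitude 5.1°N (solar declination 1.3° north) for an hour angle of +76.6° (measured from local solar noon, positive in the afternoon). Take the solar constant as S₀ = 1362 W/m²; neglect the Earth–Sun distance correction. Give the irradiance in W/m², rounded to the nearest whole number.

With φ = 5.1°, δ = 1.3°, H = 76.60°: sin φ sin δ = 0.0020, cos φ cos δ cos H = 0.2308, so cos θ_z = 0.2328.
Top-of-atmosphere irradiance = S₀ cos θ_z = 1362 × 0.2328 = 317.07 W/m².

317 W/m²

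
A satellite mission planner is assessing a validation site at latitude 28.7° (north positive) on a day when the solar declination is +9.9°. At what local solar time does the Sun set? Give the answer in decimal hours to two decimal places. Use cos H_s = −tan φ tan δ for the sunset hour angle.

The sunset hour angle satisfies cos H_s = −tan φ tan δ = -0.0956, giving H_s = 95.49°.
Sunset is at 12 + H_s/15 = 12 + 6.366 = 18.366 h local solar time.

18.37 h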